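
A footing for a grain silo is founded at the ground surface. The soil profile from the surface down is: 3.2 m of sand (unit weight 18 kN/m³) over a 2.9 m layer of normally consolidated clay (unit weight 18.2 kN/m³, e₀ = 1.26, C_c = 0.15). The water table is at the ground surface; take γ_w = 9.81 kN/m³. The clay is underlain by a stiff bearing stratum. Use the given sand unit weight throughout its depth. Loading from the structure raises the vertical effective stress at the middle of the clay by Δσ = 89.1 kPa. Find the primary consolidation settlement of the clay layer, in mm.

Mid-depth of clay below the ground surface: z = 3.2 + 2.9/2 = 4.65 m.
Total vertical stress at mid-clay: σ_v = 18×3.2 + 18.2×1.45 = 83.99 kPa.
Pore pressure: u = 9.81×(4.65 − 0) = 45.617 kPa.
Initial effective stress: σ'_0 = σ_v − u = 83.99 − 45.617 = 38.373 kPa.
Final effective stress: σ'_f = σ'_0 + Δσ = 38.373 + 89.1 = 127.47 kPa.
Normally consolidated clay, so the full stress increment lies on the virgin compression line:
S_c = C_c·H/(1+e₀)·log₁₀(σ'_f/σ'_0) = 0.15×2.9/(1+1.26)×log₁₀(127.47/38.373)
    = 0.19248 × 0.52138 = 0.1004 m

S_c ≈ 100 mm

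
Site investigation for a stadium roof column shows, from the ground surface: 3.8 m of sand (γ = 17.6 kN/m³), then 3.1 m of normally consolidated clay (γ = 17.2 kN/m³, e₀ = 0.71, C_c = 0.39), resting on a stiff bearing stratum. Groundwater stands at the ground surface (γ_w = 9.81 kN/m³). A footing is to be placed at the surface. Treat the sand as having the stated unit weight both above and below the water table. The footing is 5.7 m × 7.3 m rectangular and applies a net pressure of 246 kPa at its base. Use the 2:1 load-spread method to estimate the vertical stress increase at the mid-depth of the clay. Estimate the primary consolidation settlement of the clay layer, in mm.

S_c ≈ 314 mm

Mid-depth of clay below the ground surface: z = 3.8 + 3.1/2 = 5.35 m.
Total vertical stress at mid-clay: σ_v = 17.6×3.8 + 17.2×1.55 = 93.54 kPa.
Pore pressure: u = 9.81×(5.35 − 0) = 52.483 kPa.
Initial effective stress: σ'_0 = σ_v − u = 93.54 − 52.483 = 41.057 kPa.
Stress increase at mid-clay by the 2:1 spreading method:
Δσ = qBL/((B+z)(L+z)) = 246×5.7×7.3/((5.7+5.35)(7.3+5.35)) = 73.228 kPa
Final effective stress: σ'_f = σ'_0 + Δσ = 41.057 + 73.228 = 114.28 kPa.
Normally consolidated clay, so the full stress increment lies on the virgin compression line:
S_c = C_c·H/(1+e₀)·log₁₀(σ'_f/σ'_0) = 0.39×3.1/(1+0.71)×log₁₀(114.28/41.057)
    = 0.70702 × 0.44458 = 0.3143 m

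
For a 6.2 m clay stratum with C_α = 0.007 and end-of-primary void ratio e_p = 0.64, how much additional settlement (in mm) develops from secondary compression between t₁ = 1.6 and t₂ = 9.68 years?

S_s ≈ 20.7 mm

Secondary compression: S_s = C_α·H/(1+e_p)·log₁₀(t₂/t₁)
S_s = 0.007×6.2/(1+0.64)×log₁₀(9.68/1.6)
    = 0.02646 × 0.7818 = 0.02069 m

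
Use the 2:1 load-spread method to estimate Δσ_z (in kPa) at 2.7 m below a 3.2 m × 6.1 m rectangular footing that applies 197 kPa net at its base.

Δσ_z ≈ 74.1 kPa

By the 2:1 method the load spreads at 1 horizontal : 2 vertical, so at depth z the loaded area has grown by z in each plan dimension:
Δσ = qBL/((B+z)(L+z)) = 197×3.2×6.1/((3.2+2.7)(6.1+2.7)) = 74.065 kPa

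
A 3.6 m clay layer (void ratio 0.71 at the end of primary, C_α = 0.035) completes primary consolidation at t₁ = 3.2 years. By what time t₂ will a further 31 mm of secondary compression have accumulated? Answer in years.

t₂ ≈ 8.43 years

S_s = C_α·H/(1+e_p)·log₁₀(t₂/t₁) ⇒ log₁₀(t₂/t₁) = S_s·(1+e_p)/(C_α·H).
log₁₀(t₂/t₁) = 0.031 × (1+0.71) / (0.035×3.6) = 0.4207
t₂ = t₁ × 10^0.4207 = 3.2 × 2.635 = 8.431 years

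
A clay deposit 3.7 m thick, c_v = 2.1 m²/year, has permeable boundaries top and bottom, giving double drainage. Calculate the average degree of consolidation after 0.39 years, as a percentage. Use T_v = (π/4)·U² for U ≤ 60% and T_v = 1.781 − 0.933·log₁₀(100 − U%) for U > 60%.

U ≈ 55.2 %

Drainage path length: H_d = H/2 = 1.85 m (double drainage).
T_v = c_v·t/H_d² = 2.1×0.39/1.85² = 0.2393.
T_v = 0.2393 corresponds to the U ≤ 60% branch:
U = √(4T_v/π) = 0.552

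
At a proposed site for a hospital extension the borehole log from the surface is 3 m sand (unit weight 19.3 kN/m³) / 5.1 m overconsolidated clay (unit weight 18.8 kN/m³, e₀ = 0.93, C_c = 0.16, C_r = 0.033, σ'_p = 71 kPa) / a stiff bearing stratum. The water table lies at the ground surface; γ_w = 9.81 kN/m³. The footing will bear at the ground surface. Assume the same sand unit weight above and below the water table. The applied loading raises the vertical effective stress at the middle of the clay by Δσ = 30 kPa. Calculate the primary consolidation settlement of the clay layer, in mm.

S_c ≈ 37.3 mm

Mid-depth of clay below the ground surface: z = 3 + 5.1/2 = 5.55 m.
Total vertical stress at mid-clay: σ_v = 19.3×3 + 18.8×2.55 = 105.84 kPa.
Pore pressure: u = 9.81×(5.55 − 0) = 54.446 kPa.
Initial effective stress: σ'_0 = σ_v − u = 105.84 − 54.446 = 51.394 kPa.
Final effective stress: σ'_f = 51.394 + 30 = 81.394 kPa.
σ'_f = 81.394 > σ'_p = 71 kPa, so the stress path crosses the preconsolidation pressure — recompression up to σ'_p, then virgin compression beyond:
S_c = H/(1+e₀)·[C_r·log₁₀(σ'_p/σ'_0) + C_c·log₁₀(σ'_f/σ'_p)]
    = 5.1/1.93 × [0.033×log₁₀(71/51.394) + 0.16×log₁₀(81.394/71)]
    = 2.6425 × [0.0046314 + 0.0094934] = 0.03732 m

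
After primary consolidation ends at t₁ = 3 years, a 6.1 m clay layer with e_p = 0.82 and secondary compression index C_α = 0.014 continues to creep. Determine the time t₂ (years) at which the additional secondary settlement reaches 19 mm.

S_s = C_α·H/(1+e_p)·log₁₀(t₂/t₁) ⇒ log₁₀(t₂/t₁) = S_s·(1+e_p)/(C_α·H).
log₁₀(t₂/t₁) = 0.019 × (1+0.82) / (0.014×6.1) = 0.4049
t₂ = t₁ × 10^0.4049 = 3 × 2.54 = 7.621 years

t₂ ≈ 7.62 years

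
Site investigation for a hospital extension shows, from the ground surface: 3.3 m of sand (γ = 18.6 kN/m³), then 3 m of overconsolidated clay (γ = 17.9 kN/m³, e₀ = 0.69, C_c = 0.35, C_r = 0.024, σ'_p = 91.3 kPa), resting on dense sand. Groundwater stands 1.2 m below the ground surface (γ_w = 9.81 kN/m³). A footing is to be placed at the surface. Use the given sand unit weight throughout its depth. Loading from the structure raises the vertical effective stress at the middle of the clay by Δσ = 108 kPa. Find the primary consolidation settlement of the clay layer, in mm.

S_c ≈ 163 mm

Mid-depth of clay below the ground surface: z = 3.3 + 3/2 = 4.8 m.
Total vertical stress at mid-clay: σ_v = 18.6×3.3 + 17.9×1.5 = 88.23 kPa.
Pore pressure: u = 9.81×(4.8 − 1.2) = 35.316 kPa.
Initial effective stress: σ'_0 = σ_v − u = 88.23 − 35.316 = 52.914 kPa.
Final effective stress: σ'_f = 52.914 + 108 = 160.91 kPa.
σ'_f = 160.91 > σ'_p = 91.3 kPa, so the stress path crosses the preconsolidation pressure — recompression up to σ'_p, then virgin compression beyond:
S_c = H/(1+e₀)·[C_r·log₁₀(σ'_p/σ'_0) + C_c·log₁₀(σ'_f/σ'_p)]
    = 3/1.69 × [0.024×log₁₀(91.3/52.914) + 0.35×log₁₀(160.91/91.3)]
    = 1.7751 × [0.0056856 + 0.086139] = 0.163 m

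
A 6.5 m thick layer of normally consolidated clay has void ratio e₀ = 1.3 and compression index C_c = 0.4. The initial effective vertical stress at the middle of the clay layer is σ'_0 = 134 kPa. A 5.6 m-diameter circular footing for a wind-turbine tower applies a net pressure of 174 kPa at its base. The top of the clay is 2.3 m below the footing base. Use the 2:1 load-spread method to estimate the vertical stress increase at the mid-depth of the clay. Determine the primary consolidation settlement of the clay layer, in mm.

S_c ≈ 139 mm

Mid-depth of clay below the footing base: z = 2.3 + 6.5/2 = 5.55 m.
Stress increase at mid-clay by the 2:1 spreading method:
Δσ ≈ qD²/(D+z)² = 174×5.6²/(5.6+5.55)² = 43.891 kPa
Final effective stress: σ'_f = σ'_0 + Δσ = 134 + 43.891 = 177.89 kPa.
Normally consolidated clay, so the full stress increment lies on the virgin compression line:
S_c = C_c·H/(1+e₀)·log₁₀(σ'_f/σ'_0) = 0.4×6.5/(1+1.3)×log₁₀(177.89/134)
    = 1.1304 × 0.12305 = 0.1391 m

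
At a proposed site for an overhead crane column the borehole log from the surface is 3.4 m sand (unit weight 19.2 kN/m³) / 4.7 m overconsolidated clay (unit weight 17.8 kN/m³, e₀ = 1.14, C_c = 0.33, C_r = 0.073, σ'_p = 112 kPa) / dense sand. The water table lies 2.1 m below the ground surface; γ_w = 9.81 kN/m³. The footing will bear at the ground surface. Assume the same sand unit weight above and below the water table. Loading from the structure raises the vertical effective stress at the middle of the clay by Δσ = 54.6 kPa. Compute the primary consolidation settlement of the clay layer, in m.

Mid-depth of clay below the ground surface: z = 3.4 + 4.7/2 = 5.75 m.
Total vertical stress at mid-clay: σ_v = 19.2×3.4 + 17.8×2.35 = 107.11 kPa.
Pore pressure: u = 9.81×(5.75 − 2.1) = 35.806 kPa.
Initial effective stress: σ'_0 = σ_v − u = 107.11 − 35.806 = 71.304 kPa.
Final effective stress: σ'_f = 71.304 + 54.6 = 125.9 kPa.
σ'_f = 125.9 > σ'_p = 112 kPa, so the stress path crosses the preconsolidation pressure — recompression up to σ'_p, then virgin compression beyond:
S_c = H/(1+e₀)·[C_r·log₁₀(σ'_p/σ'_0) + C_c·log₁₀(σ'_f/σ'_p)]
    = 4.7/2.14 × [0.073×log₁₀(112/71.304) + 0.33×log₁₀(125.9/112)]
    = 2.1963 × [0.014316 + 0.016767] = 0.06827 m

S_c ≈ 0.0683 m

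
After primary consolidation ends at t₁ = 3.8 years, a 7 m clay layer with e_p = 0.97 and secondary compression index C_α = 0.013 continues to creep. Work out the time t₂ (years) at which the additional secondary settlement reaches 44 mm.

S_s = C_α·H/(1+e_p)·log₁₀(t₂/t₁) ⇒ log₁₀(t₂/t₁) = S_s·(1+e_p)/(C_α·H).
log₁₀(t₂/t₁) = 0.044 × (1+0.97) / (0.013×7) = 0.9525
t₂ = t₁ × 10^0.9525 = 3.8 × 8.965 = 34.07 years

t₂ ≈ 34.1 years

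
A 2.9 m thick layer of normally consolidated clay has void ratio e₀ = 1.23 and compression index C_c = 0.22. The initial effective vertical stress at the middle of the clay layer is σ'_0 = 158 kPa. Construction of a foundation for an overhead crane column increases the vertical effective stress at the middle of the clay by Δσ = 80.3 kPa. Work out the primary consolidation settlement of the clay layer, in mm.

Final effective stress: σ'_f = σ'_0 + Δσ = 158 + 80.3 = 238.3 kPa.
Normally consolidated clay, so the full stress increment lies on the virgin compression line:
S_c = C_c·H/(1+e₀)·log₁₀(σ'_f/σ'_0) = 0.22×2.9/(1+1.23)×log₁₀(238.3/158)
    = 0.2861 × 0.17847 = 0.05106 m

S_c ≈ 51.1 mm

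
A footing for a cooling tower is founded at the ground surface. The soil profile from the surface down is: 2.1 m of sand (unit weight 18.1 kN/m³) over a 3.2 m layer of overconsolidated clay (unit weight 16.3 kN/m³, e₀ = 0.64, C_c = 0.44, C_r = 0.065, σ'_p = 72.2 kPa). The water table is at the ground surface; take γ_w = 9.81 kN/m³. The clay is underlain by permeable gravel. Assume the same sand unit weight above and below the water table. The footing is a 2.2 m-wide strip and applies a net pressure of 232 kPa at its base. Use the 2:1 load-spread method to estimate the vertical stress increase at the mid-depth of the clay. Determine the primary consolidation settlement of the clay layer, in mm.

S_c ≈ 224 mm

Mid-depth of clay below the ground surface: z = 2.1 + 3.2/2 = 3.7 m.
Total vertical stress at mid-clay: σ_v = 18.1×2.1 + 16.3×1.6 = 64.09 kPa.
Pore pressure: u = 9.81×(3.7 − 0) = 36.297 kPa.
Initial effective stress: σ'_0 = σ_v − u = 64.09 − 36.297 = 27.793 kPa.
Stress increase at mid-clay by the 2:1 spreading method:
Δσ = qB/(B+z) = 232×2.2/(2.2+3.7) = 86.508 kPa
Final effective stress: σ'_f = 27.793 + 86.508 = 114.3 kPa.
σ'_f = 114.3 > σ'_p = 72.2 kPa, so the stress path crosses the preconsolidation pressure — recompression up to σ'_p, then virgin compression beyond:
S_c = H/(1+e₀)·[C_r·log₁₀(σ'_p/σ'_0) + C_c·log₁₀(σ'_f/σ'_p)]
    = 3.2/1.64 × [0.065×log₁₀(72.2/27.793) + 0.44×log₁₀(114.3/72.2)]
    = 1.9512 × [0.026949 + 0.087784] = 0.2239 m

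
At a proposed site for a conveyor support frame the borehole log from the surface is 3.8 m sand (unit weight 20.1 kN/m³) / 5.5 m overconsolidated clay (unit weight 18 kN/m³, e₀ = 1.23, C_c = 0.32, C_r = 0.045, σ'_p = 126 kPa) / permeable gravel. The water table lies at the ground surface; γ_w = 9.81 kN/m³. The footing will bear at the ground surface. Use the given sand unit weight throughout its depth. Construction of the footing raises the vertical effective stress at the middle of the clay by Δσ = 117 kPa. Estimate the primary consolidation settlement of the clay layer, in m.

Mid-depth of clay below the ground surface: z = 3.8 + 5.5/2 = 6.55 m.
Total vertical stress at mid-clay: σ_v = 20.1×3.8 + 18×2.75 = 125.88 kPa.
Pore pressure: u = 9.81×(6.55 − 0) = 64.255 kPa.
Initial effective stress: σ'_0 = σ_v − u = 125.88 − 64.255 = 61.625 kPa.
Final effective stress: σ'_f = 61.625 + 117 = 178.62 kPa.
σ'_f = 178.62 > σ'_p = 126 kPa, so the stress path crosses the preconsolidation pressure — recompression up to σ'_p, then virgin compression beyond:
S_c = H/(1+e₀)·[C_r·log₁₀(σ'_p/σ'_0) + C_c·log₁₀(σ'_f/σ'_p)]
    = 5.5/2.23 × [0.045×log₁₀(126/61.625) + 0.32×log₁₀(178.62/126)]
    = 2.4664 × [0.013978 + 0.048499] = 0.1541 m

S_c ≈ 0.154 m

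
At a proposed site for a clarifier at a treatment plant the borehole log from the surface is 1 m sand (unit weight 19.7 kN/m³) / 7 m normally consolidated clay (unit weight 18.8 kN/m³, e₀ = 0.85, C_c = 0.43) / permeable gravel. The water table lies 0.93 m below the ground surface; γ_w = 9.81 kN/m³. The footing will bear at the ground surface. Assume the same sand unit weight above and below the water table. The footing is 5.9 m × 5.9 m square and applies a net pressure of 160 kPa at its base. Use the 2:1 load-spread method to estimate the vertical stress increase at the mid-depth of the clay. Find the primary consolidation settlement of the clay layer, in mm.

Mid-depth of clay below the ground surface: z = 1 + 7/2 = 4.5 m.
Total vertical stress at mid-clay: σ_v = 19.7×1 + 18.8×3.5 = 85.5 kPa.
Pore pressure: u = 9.81×(4.5 − 0.93) = 35.022 kPa.
Initial effective stress: σ'_0 = σ_v − u = 85.5 − 35.022 = 50.478 kPa.
Stress increase at mid-clay by the 2:1 spreading method:
Δσ = qBL/((B+z)(L+z)) = 160×5.9×5.9/((5.9+4.5)(5.9+4.5)) = 51.494 kPa
Final effective stress: σ'_f = σ'_0 + Δσ = 50.478 + 51.494 = 101.97 kPa.
Normally consolidated clay, so the full stress increment lies on the virgin compression line:
S_c = C_c·H/(1+e₀)·log₁₀(σ'_f/σ'_0) = 0.43×7/(1+0.85)×log₁₀(101.97/50.478)
    = 1.627 × 0.30537 = 0.4968 m

S_c ≈ 497 mm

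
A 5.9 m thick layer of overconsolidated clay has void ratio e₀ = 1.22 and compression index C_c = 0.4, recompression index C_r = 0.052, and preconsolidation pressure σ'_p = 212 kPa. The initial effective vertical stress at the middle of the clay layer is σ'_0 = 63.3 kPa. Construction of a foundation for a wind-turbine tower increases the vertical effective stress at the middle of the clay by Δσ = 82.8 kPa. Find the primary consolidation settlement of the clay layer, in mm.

Final effective stress: σ'_f = 63.3 + 82.8 = 146.1 kPa.
σ'_f = 146.1 ≤ σ'_p = 212 kPa, so the clay remains overconsolidated and only the recompression index applies:
S_c = C_r·H/(1+e₀)·log₁₀(σ'_f/σ'_0) = 0.052×5.9/2.22×log₁₀(146.1/63.3)
    = 0.1382 × 0.36325 = 0.0502 m

S_c ≈ 50.2 mm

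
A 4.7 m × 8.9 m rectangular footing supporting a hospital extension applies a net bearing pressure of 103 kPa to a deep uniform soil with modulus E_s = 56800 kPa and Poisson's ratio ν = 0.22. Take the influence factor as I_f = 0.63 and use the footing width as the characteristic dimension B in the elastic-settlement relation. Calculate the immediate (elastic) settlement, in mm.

Immediate (elastic) settlement: S_e = q·B·(1−ν²)/E_s · I_f.
S_e = 103 × 4.7 × (1 − 0.22²) / 56800 × 0.63
    = 103 × 4.7 × 0.9516 / 56800 × 0.63
    = 0.00511 m = 5.11 mm

S_e ≈ 5.11 mm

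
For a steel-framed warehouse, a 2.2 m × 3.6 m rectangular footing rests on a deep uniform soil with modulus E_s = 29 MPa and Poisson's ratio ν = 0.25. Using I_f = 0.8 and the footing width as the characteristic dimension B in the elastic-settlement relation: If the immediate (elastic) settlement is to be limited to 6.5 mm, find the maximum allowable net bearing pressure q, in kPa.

E_s = 29 MPa = 29000 kPa.
S_e = q·B·(1−ν²)/E_s · I_f  ⇒  q = S_e·E_s / (B·(1−ν²)·I_f).
q = 0.0065 × 29000 / (2.2 × 0.9375 × 0.8) = 114.2 kPa

q ≈ 114 kPa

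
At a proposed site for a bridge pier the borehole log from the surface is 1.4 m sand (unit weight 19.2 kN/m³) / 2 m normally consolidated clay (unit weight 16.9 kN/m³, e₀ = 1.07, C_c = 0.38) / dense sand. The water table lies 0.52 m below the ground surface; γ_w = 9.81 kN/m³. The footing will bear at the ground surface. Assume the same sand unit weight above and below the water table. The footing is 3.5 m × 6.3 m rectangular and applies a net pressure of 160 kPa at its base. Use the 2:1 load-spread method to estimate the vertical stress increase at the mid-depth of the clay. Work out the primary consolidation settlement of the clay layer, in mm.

Mid-depth of clay below the ground surface: z = 1.4 + 2/2 = 2.4 m.
Total vertical stress at mid-clay: σ_v = 19.2×1.4 + 16.9×1 = 43.78 kPa.
Pore pressure: u = 9.81×(2.4 − 0.52) = 18.443 kPa.
Initial effective stress: σ'_0 = σ_v − u = 43.78 − 18.443 = 25.337 kPa.
Stress increase at mid-clay by the 2:1 spreading method:
Δσ = qBL/((B+z)(L+z)) = 160×3.5×6.3/((3.5+2.4)(6.3+2.4)) = 68.732 kPa
Final effective stress: σ'_f = σ'_0 + Δσ = 25.337 + 68.732 = 94.069 kPa.
Normally consolidated clay, so the full stress increment lies on the virgin compression line:
S_c = C_c·H/(1+e₀)·log₁₀(σ'_f/σ'_0) = 0.38×2/(1+1.07)×log₁₀(94.069/25.337)
    = 0.36715 × 0.56969 = 0.2092 m

S_c ≈ 209 mm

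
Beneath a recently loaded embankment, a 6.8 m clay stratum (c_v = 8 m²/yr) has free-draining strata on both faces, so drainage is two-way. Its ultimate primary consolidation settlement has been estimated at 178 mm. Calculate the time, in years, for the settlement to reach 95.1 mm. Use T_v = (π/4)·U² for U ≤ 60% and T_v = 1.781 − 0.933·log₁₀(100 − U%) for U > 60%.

Drainage path length: H_d = H/2 = 3.4 m (double drainage).
U = S(t)/S_ult = 95.1/178 = 0.5343.
U ≤ 60%: T_v = (π/4)·U² = (π/4)×0.53427² = 0.22419.
t = T_v·H_d²/c_v = 0.22419×3.4²/8 = 0.324 years.

t ≈ 0.324 years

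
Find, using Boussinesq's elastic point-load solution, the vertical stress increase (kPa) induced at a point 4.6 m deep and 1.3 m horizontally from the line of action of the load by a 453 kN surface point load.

Boussinesq vertical stress below a point load on an elastic half-space:
Δσ_z = 3P/(2πz²) · [1 + (r/z)²]^(−5/2)
r/z = 1.3/4.6 = 0.28261; [1+(r/z)²]^(−5/2) = 0.82523.
Δσ_z = 3×453/(2π×4.6²) × 0.82523 = 10.222 × 0.82523 = 8.436 kPa

Δσ_z ≈ 8.44 kPa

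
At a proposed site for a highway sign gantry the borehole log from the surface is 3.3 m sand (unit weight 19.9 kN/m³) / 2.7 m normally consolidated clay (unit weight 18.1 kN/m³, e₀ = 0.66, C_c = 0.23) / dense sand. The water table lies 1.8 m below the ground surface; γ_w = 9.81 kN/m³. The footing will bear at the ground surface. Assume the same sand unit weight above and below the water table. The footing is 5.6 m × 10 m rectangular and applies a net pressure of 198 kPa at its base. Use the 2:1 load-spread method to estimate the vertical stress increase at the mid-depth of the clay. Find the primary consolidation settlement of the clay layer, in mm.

S_c ≈ 127 mm

Mid-depth of clay below the ground surface: z = 3.3 + 2.7/2 = 4.65 m.
Total vertical stress at mid-clay: σ_v = 19.9×3.3 + 18.1×1.35 = 90.105 kPa.
Pore pressure: u = 9.81×(4.65 − 1.8) = 27.959 kPa.
Initial effective stress: σ'_0 = σ_v − u = 90.105 − 27.959 = 62.146 kPa.
Stress increase at mid-clay by the 2:1 spreading method:
Δσ = qBL/((B+z)(L+z)) = 198×5.6×10/((5.6+4.65)(10+4.65)) = 73.84 kPa
Final effective stress: σ'_f = σ'_0 + Δσ = 62.146 + 73.84 = 135.99 kPa.
Normally consolidated clay, so the full stress increment lies on the virgin compression line:
S_c = C_c·H/(1+e₀)·log₁₀(σ'_f/σ'_0) = 0.23×2.7/(1+0.66)×log₁₀(135.99/62.146)
    = 0.3741 × 0.34009 = 0.1272 m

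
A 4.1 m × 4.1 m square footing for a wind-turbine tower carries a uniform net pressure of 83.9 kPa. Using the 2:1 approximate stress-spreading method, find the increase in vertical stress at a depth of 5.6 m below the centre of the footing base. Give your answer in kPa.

By the 2:1 method the load spreads at 1 horizontal : 2 vertical, so at depth z the loaded area has grown by z in each plan dimension:
Δσ = qBL/((B+z)(L+z)) = 83.9×4.1×4.1/((4.1+5.6)(4.1+5.6)) = 14.989 kPa

Δσ_z ≈ 15 kPa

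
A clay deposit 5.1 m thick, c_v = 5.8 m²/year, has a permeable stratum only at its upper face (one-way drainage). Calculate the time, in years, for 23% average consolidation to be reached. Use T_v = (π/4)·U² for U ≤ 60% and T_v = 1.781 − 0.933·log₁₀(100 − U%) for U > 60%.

t ≈ 0.186 years

Drainage path length: H_d = H = 5.1 m (single drainage).
U ≤ 60%: T_v = (π/4)·U² = (π/4)×0.23² = 0.041548.
t = T_v·H_d²/c_v = 0.041548×5.1²/5.8 = 0.1863 years.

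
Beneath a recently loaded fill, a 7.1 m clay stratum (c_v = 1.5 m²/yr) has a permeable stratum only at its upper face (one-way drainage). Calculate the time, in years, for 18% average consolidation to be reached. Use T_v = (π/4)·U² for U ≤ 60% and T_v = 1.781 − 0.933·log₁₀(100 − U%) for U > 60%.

t ≈ 0.855 years

Drainage path length: H_d = H = 7.1 m (single drainage).
U ≤ 60%: T_v = (π/4)·U² = (π/4)×0.18² = 0.025447.
t = T_v·H_d²/c_v = 0.025447×7.1²/1.5 = 0.8552 years.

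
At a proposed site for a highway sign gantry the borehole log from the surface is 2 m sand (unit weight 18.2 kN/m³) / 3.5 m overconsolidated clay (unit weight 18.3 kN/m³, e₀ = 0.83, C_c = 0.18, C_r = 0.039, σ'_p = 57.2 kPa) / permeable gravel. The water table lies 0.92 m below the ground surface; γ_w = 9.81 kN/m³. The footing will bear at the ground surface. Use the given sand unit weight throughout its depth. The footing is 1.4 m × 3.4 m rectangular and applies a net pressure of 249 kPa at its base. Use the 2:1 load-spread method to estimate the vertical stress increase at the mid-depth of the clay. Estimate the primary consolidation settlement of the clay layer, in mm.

S_c ≈ 47.2 mm

Mid-depth of clay below the ground surface: z = 2 + 3.5/2 = 3.75 m.
Total vertical stress at mid-clay: σ_v = 18.2×2 + 18.3×1.75 = 68.425 kPa.
Pore pressure: u = 9.81×(3.75 − 0.92) = 27.762 kPa.
Initial effective stress: σ'_0 = σ_v − u = 68.425 − 27.762 = 40.663 kPa.
Stress increase at mid-clay by the 2:1 spreading method:
Δσ = qBL/((B+z)(L+z)) = 249×1.4×3.4/((1.4+3.75)(3.4+3.75)) = 32.188 kPa
Final effective stress: σ'_f = 40.663 + 32.188 = 72.851 kPa.
σ'_f = 72.851 > σ'_p = 57.2 kPa, so the stress path crosses the preconsolidation pressure — recompression up to σ'_p, then virgin compression beyond:
S_c = H/(1+e₀)·[C_r·log₁₀(σ'_p/σ'_0) + C_c·log₁₀(σ'_f/σ'_p)]
    = 3.5/1.83 × [0.039×log₁₀(57.2/40.663) + 0.18×log₁₀(72.851/57.2)]
    = 1.9126 × [0.0057797 + 0.018907] = 0.04722 m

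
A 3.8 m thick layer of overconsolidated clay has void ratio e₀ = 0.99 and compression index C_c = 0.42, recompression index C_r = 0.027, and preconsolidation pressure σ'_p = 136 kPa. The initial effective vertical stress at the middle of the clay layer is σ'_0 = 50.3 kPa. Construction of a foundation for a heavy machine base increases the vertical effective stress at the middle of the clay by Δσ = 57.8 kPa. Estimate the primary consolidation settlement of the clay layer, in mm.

S_c ≈ 17.1 mm

Final effective stress: σ'_f = 50.3 + 57.8 = 108.1 kPa.
σ'_f = 108.1 ≤ σ'_p = 136 kPa, so the clay remains overconsolidated and only the recompression index applies:
S_c = C_r·H/(1+e₀)·log₁₀(σ'_f/σ'_0) = 0.027×3.8/1.99×log₁₀(108.1/50.3)
    = 0.051556 × 0.33226 = 0.01713 m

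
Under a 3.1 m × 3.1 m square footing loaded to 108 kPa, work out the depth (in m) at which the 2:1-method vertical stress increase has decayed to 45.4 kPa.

z ≈ 1.68 m

2:1 spreading — at depth z the loaded area has grown by z in each plan dimension:
qB²/(B+z)² = Δσ_z ⇒ z = B(√(q/Δσ_z) − 1) = 3.1×(√(108/45.4) − 1) = 1.681 m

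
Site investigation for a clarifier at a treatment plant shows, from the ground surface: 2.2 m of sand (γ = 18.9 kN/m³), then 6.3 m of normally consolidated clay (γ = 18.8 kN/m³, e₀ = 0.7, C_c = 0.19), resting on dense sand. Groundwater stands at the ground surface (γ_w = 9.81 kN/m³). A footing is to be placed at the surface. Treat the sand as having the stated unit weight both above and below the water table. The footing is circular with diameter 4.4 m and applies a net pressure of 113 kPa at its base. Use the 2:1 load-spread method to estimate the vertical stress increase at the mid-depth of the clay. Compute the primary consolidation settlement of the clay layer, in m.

Mid-depth of clay below the ground surface: z = 2.2 + 6.3/2 = 5.35 m.
Total vertical stress at mid-clay: σ_v = 18.9×2.2 + 18.8×3.15 = 100.8 kPa.
Pore pressure: u = 9.81×(5.35 − 0) = 52.483 kPa.
Initial effective stress: σ'_0 = σ_v − u = 100.8 − 52.483 = 48.317 kPa.
Stress increase at mid-clay by the 2:1 spreading method:
Δσ ≈ qD²/(D+z)² = 113×4.4²/(4.4+5.35)² = 23.013 kPa
Final effective stress: σ'_f = σ'_0 + Δσ = 48.317 + 23.013 = 71.33 kPa.
Normally consolidated clay, so the full stress increment lies on the virgin compression line:
S_c = C_c·H/(1+e₀)·log₁₀(σ'_f/σ'_0) = 0.19×6.3/(1+0.7)×log₁₀(71.33/48.317)
    = 0.70412 × 0.16917 = 0.1191 m

S_c ≈ 0.119 m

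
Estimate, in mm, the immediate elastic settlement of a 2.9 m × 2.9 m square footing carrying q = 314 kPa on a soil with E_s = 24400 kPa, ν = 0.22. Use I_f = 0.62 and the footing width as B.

Immediate (elastic) settlement: S_e = q·B·(1−ν²)/E_s · I_f.
S_e = 314 × 2.9 × (1 − 0.22²) / 24400 × 0.62
    = 314 × 2.9 × 0.9516 / 24400 × 0.62
    = 0.02202 m = 22.02 mm

S_e ≈ 22 mm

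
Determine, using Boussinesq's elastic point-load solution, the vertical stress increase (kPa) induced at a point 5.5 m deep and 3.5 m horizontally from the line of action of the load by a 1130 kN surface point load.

Δσ_z ≈ 7.62 kPa

Boussinesq vertical stress below a point load on an elastic half-space:
Δσ_z = 3P/(2πz²) · [1 + (r/z)²]^(−5/2)
r/z = 3.5/5.5 = 0.63636; [1+(r/z)²]^(−5/2) = 0.42741.
Δσ_z = 3×1130/(2π×5.5²) × 0.42741 = 17.836 × 0.42741 = 7.623 kPa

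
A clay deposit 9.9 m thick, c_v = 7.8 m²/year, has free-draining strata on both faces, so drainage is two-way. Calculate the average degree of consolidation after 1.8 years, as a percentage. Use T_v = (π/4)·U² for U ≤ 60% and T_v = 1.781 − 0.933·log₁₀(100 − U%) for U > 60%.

Drainage path length: H_d = H/2 = 4.95 m (double drainage).
T_v = c_v·t/H_d² = 7.8×1.8/4.95² = 0.573.
T_v = 0.573 corresponds to the U > 60% branch:
U = 1 − 10^((1.781 − T_v)/0.933)/100 = 0.8029

U ≈ 80.3 %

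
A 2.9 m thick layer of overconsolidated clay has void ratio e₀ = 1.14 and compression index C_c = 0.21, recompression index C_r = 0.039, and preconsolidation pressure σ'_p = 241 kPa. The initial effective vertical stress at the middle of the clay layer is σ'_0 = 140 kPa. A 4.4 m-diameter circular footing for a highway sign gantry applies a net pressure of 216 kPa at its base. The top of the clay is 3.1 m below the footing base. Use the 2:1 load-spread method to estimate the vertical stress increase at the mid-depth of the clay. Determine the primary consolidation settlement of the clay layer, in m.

S_c ≈ 0.00727 m

Mid-depth of clay below the footing base: z = 3.1 + 2.9/2 = 4.55 m.
Stress increase at mid-clay by the 2:1 spreading method:
Δσ ≈ qD²/(D+z)² = 216×4.4²/(4.4+4.55)² = 52.205 kPa
Final effective stress: σ'_f = 140 + 52.205 = 192.2 kPa.
σ'_f = 192.2 ≤ σ'_p = 241 kPa, so the clay remains overconsolidated and only the recompression index applies:
S_c = C_r·H/(1+e₀)·log₁₀(σ'_f/σ'_0) = 0.039×2.9/2.14×log₁₀(192.2/140)
    = 0.052849 × 0.13763 = 0.007274 m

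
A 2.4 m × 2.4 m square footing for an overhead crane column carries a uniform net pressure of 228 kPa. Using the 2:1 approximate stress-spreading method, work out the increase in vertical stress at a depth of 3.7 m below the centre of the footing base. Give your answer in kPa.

By the 2:1 method the load spreads at 1 horizontal : 2 vertical, so at depth z the loaded area has grown by z in each plan dimension:
Δσ = qBL/((B+z)(L+z)) = 228×2.4×2.4/((2.4+3.7)(2.4+3.7)) = 35.294 kPa

Δσ_z ≈ 35.3 kPa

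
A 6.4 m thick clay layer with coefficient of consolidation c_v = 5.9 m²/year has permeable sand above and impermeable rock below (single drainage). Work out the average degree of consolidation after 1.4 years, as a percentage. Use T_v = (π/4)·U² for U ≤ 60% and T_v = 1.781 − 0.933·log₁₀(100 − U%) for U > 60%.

Drainage path length: H_d = H = 6.4 m (single drainage).
T_v = c_v·t/H_d² = 5.9×1.4/6.4² = 0.20166.
T_v = 0.20166 corresponds to the U ≤ 60% branch:
U = √(4T_v/π) = 0.5067

U ≈ 50.7 %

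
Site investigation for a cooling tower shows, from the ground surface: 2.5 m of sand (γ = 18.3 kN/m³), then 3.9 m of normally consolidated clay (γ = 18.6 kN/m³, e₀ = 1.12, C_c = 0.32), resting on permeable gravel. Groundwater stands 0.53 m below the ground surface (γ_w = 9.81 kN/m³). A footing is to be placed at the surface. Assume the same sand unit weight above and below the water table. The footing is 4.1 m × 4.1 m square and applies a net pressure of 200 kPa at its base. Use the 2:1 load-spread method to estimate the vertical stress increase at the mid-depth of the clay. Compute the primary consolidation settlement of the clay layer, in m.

Mid-depth of clay below the ground surface: z = 2.5 + 3.9/2 = 4.45 m.
Total vertical stress at mid-clay: σ_v = 18.3×2.5 + 18.6×1.95 = 82.02 kPa.
Pore pressure: u = 9.81×(4.45 − 0.53) = 38.455 kPa.
Initial effective stress: σ'_0 = σ_v − u = 82.02 − 38.455 = 43.565 kPa.
Stress increase at mid-clay by the 2:1 spreading method:
Δσ = qBL/((B+z)(L+z)) = 200×4.1×4.1/((4.1+4.45)(4.1+4.45)) = 45.99 kPa
Final effective stress: σ'_f = σ'_0 + Δσ = 43.565 + 45.99 = 89.555 kPa.
Normally consolidated clay, so the full stress increment lies on the virgin compression line:
S_c = C_c·H/(1+e₀)·log₁₀(σ'_f/σ'_0) = 0.32×3.9/(1+1.12)×log₁₀(89.555/43.565)
    = 0.58868 × 0.31295 = 0.1842 m

S_c ≈ 0.184 m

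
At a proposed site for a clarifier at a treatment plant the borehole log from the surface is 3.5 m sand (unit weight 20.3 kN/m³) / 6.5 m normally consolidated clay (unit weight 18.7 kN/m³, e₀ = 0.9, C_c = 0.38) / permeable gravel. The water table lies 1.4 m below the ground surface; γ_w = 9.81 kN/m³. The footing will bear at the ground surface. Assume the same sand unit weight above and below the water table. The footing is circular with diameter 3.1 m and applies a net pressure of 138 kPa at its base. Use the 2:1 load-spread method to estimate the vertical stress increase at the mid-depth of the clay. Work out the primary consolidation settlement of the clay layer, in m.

Mid-depth of clay below the ground surface: z = 3.5 + 6.5/2 = 6.75 m.
Total vertical stress at mid-clay: σ_v = 20.3×3.5 + 18.7×3.25 = 131.82 kPa.
Pore pressure: u = 9.81×(6.75 − 1.4) = 52.483 kPa.
Initial effective stress: σ'_0 = σ_v − u = 131.82 − 52.483 = 79.337 kPa.
Stress increase at mid-clay by the 2:1 spreading method:
Δσ ≈ qD²/(D+z)² = 138×3.1²/(3.1+6.75)² = 13.669 kPa
Final effective stress: σ'_f = σ'_0 + Δσ = 79.337 + 13.669 = 93.006 kPa.
Normally consolidated clay, so the full stress increment lies on the virgin compression line:
S_c = C_c·H/(1+e₀)·log₁₀(σ'_f/σ'_0) = 0.38×6.5/(1+0.9)×log₁₀(93.006/79.337)
    = 1.3 × 0.069035 = 0.08975 m

S_c ≈ 0.0897 m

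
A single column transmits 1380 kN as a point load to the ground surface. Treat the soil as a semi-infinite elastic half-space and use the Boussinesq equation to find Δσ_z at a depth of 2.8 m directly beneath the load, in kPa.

Δσ_z ≈ 84 kPa

Boussinesq vertical stress below a point load on an elastic half-space:
Δσ_z = 3P/(2πz²) · [1 + (r/z)²]^(−5/2)
r/z = 0/2.8 = 0; [1+(r/z)²]^(−5/2) = 1.
Δσ_z = 3×1380/(2π×2.8²) × 1 = 84.044 × 1 = 84.04 kPa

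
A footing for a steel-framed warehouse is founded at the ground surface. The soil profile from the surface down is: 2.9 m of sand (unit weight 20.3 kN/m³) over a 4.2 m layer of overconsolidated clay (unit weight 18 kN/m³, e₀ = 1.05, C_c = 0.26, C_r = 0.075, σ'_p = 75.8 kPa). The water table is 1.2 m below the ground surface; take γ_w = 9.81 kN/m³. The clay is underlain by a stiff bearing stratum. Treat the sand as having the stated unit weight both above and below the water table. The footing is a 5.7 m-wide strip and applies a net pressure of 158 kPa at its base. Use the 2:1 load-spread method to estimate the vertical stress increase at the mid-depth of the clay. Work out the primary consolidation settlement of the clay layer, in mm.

Mid-depth of clay below the ground surface: z = 2.9 + 4.2/2 = 5 m.
Total vertical stress at mid-clay: σ_v = 20.3×2.9 + 18×2.1 = 96.67 kPa.
Pore pressure: u = 9.81×(5 − 1.2) = 37.278 kPa.
Initial effective stress: σ'_0 = σ_v − u = 96.67 − 37.278 = 59.392 kPa.
Stress increase at mid-clay by the 2:1 spreading method:
Δσ = qB/(B+z) = 158×5.7/(5.7+5) = 84.168 kPa
Final effective stress: σ'_f = 59.392 + 84.168 = 143.56 kPa.
σ'_f = 143.56 > σ'_p = 75.8 kPa, so the stress path crosses the preconsolidation pressure — recompression up to σ'_p, then virgin compression beyond:
S_c = H/(1+e₀)·[C_r·log₁₀(σ'_p/σ'_0) + C_c·log₁₀(σ'_f/σ'_p)]
    = 4.2/2.05 × [0.075×log₁₀(75.8/59.392) + 0.26×log₁₀(143.56/75.8)]
    = 2.0488 × [0.0079456 + 0.072115] = 0.164 m

S_c ≈ 164 mm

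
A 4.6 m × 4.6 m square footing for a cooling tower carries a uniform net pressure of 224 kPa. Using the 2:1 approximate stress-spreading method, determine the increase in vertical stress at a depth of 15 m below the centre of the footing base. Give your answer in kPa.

By the 2:1 method the load spreads at 1 horizontal : 2 vertical, so at depth z the loaded area has grown by z in each plan dimension:
Δσ = qBL/((B+z)(L+z)) = 224×4.6×4.6/((4.6+15)(4.6+15)) = 12.338 kPa

Δσ_z ≈ 12.3 kPa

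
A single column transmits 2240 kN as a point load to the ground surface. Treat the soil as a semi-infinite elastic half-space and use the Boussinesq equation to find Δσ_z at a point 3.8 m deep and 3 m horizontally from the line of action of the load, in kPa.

Δσ_z ≈ 22.1 kPa

Boussinesq vertical stress below a point load on an elastic half-space:
Δσ_z = 3P/(2πz²) · [1 + (r/z)²]^(−5/2)
r/z = 3/3.8 = 0.78947; [1+(r/z)²]^(−5/2) = 0.29787.
Δσ_z = 3×2240/(2π×3.8²) × 0.29787 = 74.067 × 0.29787 = 22.06 kPa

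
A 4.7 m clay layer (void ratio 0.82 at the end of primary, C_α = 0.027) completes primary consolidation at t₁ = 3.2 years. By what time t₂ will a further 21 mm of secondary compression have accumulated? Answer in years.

t₂ ≈ 6.4 years

S_s = C_α·H/(1+e_p)·log₁₀(t₂/t₁) ⇒ log₁₀(t₂/t₁) = S_s·(1+e_p)/(C_α·H).
log₁₀(t₂/t₁) = 0.021 × (1+0.82) / (0.027×4.7) = 0.3012
t₂ = t₁ × 10^0.3012 = 3.2 × 2.001 = 6.402 years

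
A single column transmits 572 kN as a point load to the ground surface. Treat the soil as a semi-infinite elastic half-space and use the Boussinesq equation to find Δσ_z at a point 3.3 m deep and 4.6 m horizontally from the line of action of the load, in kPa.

Δσ_z ≈ 1.69 kPa

Boussinesq vertical stress below a point load on an elastic half-space:
Δσ_z = 3P/(2πz²) · [1 + (r/z)²]^(−5/2)
r/z = 4.6/3.3 = 1.3939; [1+(r/z)²]^(−5/2) = 0.067298.
Δσ_z = 3×572/(2π×3.3²) × 0.067298 = 25.079 × 0.067298 = 1.688 kPa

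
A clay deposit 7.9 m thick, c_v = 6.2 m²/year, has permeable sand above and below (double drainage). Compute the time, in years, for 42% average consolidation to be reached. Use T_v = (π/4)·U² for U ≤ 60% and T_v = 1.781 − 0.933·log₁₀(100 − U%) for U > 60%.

t ≈ 0.349 years

Drainage path length: H_d = H/2 = 3.95 m (double drainage).
U ≤ 60%: T_v = (π/4)·U² = (π/4)×0.42² = 0.13854.
t = T_v·H_d²/c_v = 0.13854×3.95²/6.2 = 0.3486 years.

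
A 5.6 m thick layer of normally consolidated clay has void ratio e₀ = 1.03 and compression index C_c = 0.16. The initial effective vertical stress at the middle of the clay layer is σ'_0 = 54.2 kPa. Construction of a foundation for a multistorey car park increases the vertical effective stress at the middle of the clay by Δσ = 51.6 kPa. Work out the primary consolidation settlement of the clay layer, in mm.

S_c ≈ 128 mm

Final effective stress: σ'_f = σ'_0 + Δσ = 54.2 + 51.6 = 105.8 kPa.
Normally consolidated clay, so the full stress increment lies on the virgin compression line:
S_c = C_c·H/(1+e₀)·log₁₀(σ'_f/σ'_0) = 0.16×5.6/(1+1.03)×log₁₀(105.8/54.2)
    = 0.44138 × 0.29049 = 0.1282 m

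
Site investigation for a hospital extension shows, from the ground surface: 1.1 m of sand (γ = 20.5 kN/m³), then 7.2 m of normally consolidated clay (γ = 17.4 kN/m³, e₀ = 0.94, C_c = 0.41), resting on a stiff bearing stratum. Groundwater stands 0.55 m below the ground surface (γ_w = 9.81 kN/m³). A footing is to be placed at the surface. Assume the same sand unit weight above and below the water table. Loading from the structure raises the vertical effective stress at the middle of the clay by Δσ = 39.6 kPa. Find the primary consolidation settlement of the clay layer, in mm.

Mid-depth of clay below the ground surface: z = 1.1 + 7.2/2 = 4.7 m.
Total vertical stress at mid-clay: σ_v = 20.5×1.1 + 17.4×3.6 = 85.19 kPa.
Pore pressure: u = 9.81×(4.7 − 0.55) = 40.712 kPa.
Initial effective stress: σ'_0 = σ_v − u = 85.19 − 40.712 = 44.478 kPa.
Final effective stress: σ'_f = σ'_0 + Δσ = 44.478 + 39.6 = 84.078 kPa.
Normally consolidated clay, so the full stress increment lies on the virgin compression line:
S_c = C_c·H/(1+e₀)·log₁₀(σ'_f/σ'_0) = 0.41×7.2/(1+0.94)×log₁₀(84.078/44.478)
    = 1.5216 × 0.27654 = 0.4208 m

S_c ≈ 421 mm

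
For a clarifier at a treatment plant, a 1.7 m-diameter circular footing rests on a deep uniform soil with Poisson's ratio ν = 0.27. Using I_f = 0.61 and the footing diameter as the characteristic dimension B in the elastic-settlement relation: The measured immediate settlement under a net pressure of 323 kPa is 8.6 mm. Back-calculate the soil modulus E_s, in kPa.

E_s ≈ 36100 kPa

S_e = q·B·(1−ν²)/E_s · I_f  ⇒  E_s = q·B·(1−ν²)·I_f / S_e.
E_s = 323 × 1.7 × 0.9271 × 0.61 / 0.0086 = 36110 kPa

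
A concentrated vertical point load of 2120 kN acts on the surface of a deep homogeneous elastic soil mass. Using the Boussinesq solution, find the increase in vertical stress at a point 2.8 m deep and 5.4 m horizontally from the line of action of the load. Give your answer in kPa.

Boussinesq vertical stress below a point load on an elastic half-space:
Δσ_z = 3P/(2πz²) · [1 + (r/z)²]^(−5/2)
r/z = 5.4/2.8 = 1.9286; [1+(r/z)²]^(−5/2) = 0.020667.
Δσ_z = 3×2120/(2π×2.8²) × 0.020667 = 129.11 × 0.020667 = 2.668 kPa

Δσ_z ≈ 2.67 kPa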